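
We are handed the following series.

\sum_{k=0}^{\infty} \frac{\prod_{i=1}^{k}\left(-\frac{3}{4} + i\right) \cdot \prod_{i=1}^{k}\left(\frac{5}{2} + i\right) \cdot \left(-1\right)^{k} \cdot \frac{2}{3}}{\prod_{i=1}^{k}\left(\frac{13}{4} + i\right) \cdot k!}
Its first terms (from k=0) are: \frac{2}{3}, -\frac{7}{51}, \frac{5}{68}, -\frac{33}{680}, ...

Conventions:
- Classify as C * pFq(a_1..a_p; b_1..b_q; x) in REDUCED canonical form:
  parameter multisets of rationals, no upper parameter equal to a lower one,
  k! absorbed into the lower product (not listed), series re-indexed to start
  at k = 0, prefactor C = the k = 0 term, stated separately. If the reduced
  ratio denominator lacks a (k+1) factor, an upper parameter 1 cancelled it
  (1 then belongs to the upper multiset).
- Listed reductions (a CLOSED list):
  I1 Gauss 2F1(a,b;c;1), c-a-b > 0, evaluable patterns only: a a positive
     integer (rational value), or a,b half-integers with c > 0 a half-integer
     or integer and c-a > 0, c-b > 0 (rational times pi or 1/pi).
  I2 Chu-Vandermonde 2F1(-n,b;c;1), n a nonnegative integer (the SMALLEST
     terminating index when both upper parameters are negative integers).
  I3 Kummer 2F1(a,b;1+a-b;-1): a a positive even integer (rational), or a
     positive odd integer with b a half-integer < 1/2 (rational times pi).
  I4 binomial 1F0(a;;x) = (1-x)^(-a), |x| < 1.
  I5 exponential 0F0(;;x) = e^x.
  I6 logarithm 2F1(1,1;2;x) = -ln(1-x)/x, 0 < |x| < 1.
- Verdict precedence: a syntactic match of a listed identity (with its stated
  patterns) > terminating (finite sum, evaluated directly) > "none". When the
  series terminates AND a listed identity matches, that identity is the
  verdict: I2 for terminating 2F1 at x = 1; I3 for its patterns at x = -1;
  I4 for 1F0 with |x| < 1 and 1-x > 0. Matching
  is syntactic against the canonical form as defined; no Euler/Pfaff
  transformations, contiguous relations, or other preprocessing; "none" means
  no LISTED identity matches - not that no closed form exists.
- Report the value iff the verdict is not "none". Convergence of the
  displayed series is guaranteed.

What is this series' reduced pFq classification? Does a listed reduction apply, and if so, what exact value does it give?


The series (x = -1) is 2F1: upper {\frac{1}{4}, \frac{7}{2}}, lower {\frac{17}{4}}, prefactor \frac{2}{3}. Verdict: none. Every listed pattern misses the 2F1 form at -1, upper {\frac{1}{4}, \frac{7}{2}}.

The tell: t_0 = \frac{2}{3} here, and the running product (prefactor 2/3) telescopes to a rising factorial.
Adjacent-term ratio: r(k) = -1 * (k+\frac{1}{4}) (k+\frac{7}{2}) / [(k+\frac{17}{4}) (k+1)] - poly over poly, x = -1 from leading terms; C = \frac{2}{3} at k = 0.


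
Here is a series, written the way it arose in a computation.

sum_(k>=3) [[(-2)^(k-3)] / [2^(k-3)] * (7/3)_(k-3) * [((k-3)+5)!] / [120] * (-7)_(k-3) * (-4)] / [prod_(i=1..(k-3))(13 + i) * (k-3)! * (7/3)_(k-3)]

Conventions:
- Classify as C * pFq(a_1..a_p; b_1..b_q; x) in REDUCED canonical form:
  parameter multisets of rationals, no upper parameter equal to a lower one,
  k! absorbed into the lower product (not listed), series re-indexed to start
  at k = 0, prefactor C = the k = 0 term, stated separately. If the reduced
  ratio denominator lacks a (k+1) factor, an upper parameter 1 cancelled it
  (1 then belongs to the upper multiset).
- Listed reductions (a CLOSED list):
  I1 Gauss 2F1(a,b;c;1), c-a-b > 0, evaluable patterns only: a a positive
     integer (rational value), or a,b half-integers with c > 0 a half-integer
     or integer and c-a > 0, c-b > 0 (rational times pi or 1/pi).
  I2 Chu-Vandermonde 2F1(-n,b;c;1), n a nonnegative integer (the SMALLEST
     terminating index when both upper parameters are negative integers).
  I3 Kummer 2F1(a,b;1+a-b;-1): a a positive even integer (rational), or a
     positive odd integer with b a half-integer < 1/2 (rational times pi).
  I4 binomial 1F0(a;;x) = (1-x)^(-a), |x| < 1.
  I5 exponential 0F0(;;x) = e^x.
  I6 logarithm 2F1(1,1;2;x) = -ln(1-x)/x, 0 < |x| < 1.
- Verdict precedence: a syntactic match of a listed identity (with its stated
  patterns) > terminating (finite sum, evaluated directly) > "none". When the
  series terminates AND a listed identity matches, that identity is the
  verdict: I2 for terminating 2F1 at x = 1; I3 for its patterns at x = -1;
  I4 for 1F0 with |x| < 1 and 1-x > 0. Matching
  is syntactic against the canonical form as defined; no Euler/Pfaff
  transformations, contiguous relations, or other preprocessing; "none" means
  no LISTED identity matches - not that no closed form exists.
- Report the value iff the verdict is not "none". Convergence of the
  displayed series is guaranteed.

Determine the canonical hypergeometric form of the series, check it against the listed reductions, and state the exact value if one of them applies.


At argument -1: a 2F1 with upper {-7, 6}, lower {14}, scaled by C = -4. Verdict: this is Kummer (I3) (x = -1; c = 14 equals 1+a-b for upper {-7, 6}: listed pattern). Its exact value is -286/5.

Structural cue: x = (-1) and the lower running product (prefactor -4) is a rising factorial.
Consecutive-term ratio: r(k) = (-1) * (k-7) (k+6) / [(k+14) (k+1)] - rational in k. x = (-1); t_0 = -4; negate the roots.


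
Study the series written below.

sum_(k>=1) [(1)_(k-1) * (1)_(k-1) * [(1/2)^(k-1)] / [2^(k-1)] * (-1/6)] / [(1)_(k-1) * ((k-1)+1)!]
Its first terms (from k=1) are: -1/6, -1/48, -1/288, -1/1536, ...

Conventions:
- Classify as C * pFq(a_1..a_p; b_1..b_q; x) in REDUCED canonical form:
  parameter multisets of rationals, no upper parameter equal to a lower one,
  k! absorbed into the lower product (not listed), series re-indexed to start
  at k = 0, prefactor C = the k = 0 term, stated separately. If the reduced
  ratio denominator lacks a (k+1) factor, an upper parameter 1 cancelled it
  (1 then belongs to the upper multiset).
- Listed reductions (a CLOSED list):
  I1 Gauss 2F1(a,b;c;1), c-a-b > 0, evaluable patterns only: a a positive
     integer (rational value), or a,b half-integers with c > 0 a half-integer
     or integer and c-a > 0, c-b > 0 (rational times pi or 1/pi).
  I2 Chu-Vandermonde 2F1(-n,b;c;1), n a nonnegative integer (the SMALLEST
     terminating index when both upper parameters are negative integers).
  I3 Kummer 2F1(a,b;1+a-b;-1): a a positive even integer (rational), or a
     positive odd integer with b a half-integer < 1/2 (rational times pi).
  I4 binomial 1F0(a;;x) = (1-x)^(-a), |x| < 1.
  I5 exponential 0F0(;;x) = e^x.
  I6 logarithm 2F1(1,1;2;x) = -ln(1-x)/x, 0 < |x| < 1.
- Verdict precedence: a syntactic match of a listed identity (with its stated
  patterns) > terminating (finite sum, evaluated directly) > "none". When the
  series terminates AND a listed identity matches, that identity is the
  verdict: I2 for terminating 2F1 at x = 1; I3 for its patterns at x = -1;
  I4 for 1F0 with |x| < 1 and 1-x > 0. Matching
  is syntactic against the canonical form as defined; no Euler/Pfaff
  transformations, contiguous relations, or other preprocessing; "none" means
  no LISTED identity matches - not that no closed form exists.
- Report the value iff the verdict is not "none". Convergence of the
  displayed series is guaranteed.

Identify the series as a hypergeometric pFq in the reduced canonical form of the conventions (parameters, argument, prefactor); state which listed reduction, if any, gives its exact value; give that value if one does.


Prefactor -1/6, argument 1/4: 2F1 with upper {1, 1} over lower {2}. Verdict: the logarithmic series (I6) applies (the logarithm: parameters (1,1;2), x = 1/4). Hence: (2/3) * ln(3/4).

Structural cue: with t_0 = -1/6, the denominator's factorial ratio (C = -1/6, x = 1/4) is a lower Pochhammer.
Consecutive-term ratio: r(k) = (1/4) * (k+1) (k+1) / [(k+2) (k+1)] - poly over poly, x = (1/4) from leading terms; C = -1/6 at k = 0.


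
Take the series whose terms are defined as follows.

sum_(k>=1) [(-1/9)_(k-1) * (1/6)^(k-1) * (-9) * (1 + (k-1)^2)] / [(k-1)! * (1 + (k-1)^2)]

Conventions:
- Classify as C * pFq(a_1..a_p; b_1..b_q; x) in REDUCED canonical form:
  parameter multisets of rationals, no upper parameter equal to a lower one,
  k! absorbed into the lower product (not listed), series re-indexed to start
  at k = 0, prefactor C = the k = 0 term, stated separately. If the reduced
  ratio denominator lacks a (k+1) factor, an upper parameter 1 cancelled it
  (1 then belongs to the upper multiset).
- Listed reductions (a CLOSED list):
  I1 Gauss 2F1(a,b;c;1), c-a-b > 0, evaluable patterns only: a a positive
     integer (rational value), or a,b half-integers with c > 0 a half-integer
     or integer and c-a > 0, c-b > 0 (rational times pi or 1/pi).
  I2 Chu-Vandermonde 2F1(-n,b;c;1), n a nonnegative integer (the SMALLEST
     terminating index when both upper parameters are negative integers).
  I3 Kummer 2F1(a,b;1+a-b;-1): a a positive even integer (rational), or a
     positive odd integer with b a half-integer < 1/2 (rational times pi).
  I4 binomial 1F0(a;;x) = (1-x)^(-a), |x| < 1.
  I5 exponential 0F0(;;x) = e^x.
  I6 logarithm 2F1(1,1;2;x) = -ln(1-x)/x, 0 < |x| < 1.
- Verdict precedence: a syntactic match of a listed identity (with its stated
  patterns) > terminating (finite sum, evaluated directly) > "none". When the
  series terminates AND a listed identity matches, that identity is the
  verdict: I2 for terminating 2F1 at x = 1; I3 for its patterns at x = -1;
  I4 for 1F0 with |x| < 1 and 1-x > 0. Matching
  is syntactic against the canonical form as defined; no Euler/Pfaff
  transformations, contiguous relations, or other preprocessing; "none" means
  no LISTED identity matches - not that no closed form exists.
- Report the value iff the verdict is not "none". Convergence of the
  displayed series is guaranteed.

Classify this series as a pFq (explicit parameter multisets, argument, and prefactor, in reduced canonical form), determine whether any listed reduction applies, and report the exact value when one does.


This is -9 * 1F0(-1/9; -; 1/6) in reduced canonical form. Verdict at x = 1/6: the binomial series (I4) matches (the 1F0 binomial series: exponent 1/9, x = 1/6). Sum: (-9) * (5/6)^(1/9).

The tell: t_0 = -9 here, and the factor k^2 + 1 cancels (top and bottom), leaving C = -9.
Step ratio: r(k) = (1/6) * (k-1/9) / [(k+1)] - rational in k, leading ratio (1/6); with t_0 = -9, classification follows.


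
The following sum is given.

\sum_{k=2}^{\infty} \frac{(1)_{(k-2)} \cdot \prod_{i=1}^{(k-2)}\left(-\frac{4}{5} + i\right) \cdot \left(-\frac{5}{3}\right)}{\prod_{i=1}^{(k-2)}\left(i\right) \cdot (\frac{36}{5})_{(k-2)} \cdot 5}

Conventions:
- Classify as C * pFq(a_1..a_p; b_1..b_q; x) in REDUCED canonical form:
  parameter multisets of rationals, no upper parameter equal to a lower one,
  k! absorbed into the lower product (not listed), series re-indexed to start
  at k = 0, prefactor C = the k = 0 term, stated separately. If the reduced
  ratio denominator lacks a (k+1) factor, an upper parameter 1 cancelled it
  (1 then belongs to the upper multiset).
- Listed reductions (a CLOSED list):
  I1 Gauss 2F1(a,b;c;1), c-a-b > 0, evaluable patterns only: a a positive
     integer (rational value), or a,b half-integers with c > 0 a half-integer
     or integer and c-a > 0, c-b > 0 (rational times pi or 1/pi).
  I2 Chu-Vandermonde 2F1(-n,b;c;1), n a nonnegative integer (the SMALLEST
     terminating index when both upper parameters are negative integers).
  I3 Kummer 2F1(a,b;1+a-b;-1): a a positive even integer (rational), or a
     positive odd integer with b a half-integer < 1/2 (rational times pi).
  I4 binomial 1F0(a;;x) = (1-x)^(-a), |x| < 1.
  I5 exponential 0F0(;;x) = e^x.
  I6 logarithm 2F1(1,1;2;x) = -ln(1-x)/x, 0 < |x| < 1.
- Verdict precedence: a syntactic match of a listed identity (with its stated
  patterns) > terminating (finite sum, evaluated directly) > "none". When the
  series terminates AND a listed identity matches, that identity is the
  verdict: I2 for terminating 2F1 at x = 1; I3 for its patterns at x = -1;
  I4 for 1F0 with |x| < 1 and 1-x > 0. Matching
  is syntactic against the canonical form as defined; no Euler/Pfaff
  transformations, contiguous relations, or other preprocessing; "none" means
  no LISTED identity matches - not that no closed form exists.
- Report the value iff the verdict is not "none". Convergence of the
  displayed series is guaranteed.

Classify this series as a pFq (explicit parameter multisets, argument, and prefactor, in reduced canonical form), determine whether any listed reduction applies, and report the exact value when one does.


The tell: t_0 being -\frac{1}{3}, the product of the first k integers (C = -1/3, x = 1) is k!.
Term ratio: r(k) = 1 * (k+\frac{1}{5}) (k+1) / [(k+\frac{36}{5}) (k+1)] - rational in k, leading ratio 1; with t_0 = -\frac{1}{3}, classification follows.

Reduced: x = 1, 2F1, upper = {\frac{1}{5}, 1}, lower = {\frac{36}{5}}, C = -\frac{1}{3}. Verdict (x = 1): the Gauss summation I1 applies (x = 1: the Gamma ratio telescopes since c-a-b = 6 > 0 and a = 1 in Z>0). Its exact value is -\frac{31}{90}.


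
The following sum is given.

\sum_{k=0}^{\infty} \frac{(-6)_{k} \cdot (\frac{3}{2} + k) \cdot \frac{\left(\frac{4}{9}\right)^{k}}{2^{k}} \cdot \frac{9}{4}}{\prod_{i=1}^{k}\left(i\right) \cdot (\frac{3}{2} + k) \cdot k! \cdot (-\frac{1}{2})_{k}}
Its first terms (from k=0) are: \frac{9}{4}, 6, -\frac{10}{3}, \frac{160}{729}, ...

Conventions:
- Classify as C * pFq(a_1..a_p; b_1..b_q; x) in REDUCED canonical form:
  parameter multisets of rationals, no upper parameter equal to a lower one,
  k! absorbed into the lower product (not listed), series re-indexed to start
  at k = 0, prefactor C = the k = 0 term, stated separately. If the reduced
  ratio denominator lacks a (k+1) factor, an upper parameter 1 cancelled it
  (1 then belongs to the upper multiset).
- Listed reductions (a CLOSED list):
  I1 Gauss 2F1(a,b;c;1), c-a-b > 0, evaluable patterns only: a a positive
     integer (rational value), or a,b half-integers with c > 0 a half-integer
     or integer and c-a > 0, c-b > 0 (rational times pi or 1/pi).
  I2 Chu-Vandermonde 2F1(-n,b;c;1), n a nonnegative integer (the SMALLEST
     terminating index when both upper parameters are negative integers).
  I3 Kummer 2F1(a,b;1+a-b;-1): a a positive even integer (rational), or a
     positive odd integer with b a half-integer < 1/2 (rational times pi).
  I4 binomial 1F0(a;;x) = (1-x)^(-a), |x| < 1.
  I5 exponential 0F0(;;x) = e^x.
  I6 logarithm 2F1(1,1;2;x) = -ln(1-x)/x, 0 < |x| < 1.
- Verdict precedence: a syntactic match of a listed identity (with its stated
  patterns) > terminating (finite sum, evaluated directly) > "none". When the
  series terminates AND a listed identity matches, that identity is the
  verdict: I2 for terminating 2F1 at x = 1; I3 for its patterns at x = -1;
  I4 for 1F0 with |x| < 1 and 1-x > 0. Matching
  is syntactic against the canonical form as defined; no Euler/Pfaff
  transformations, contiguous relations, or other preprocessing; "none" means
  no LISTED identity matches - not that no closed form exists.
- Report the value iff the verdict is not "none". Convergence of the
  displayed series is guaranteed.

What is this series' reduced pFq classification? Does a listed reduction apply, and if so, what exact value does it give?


This is \frac{9}{4} * 1F2(-6; -\frac{1}{2}, 1; \frac{2}{9}) in reduced canonical form. Verdict: terminating at k = 6: the factor (-6)_k kills every later term; summing the 7 survivors is exact. Exact value: \frac{7364585099}{1434890700}.

Key step: t_0 = \frac{9}{4} here, and striking the common factor k + 3/2 reduces the term (prefactor 9/4).
Step ratio: r(k) = \frac{2}{9} * (k-6) / [(k-\frac{1}{2}) (k+1) (k+1)] - poly over poly, x = \frac{2}{9} from leading terms; C = \frac{9}{4} at k = 0.


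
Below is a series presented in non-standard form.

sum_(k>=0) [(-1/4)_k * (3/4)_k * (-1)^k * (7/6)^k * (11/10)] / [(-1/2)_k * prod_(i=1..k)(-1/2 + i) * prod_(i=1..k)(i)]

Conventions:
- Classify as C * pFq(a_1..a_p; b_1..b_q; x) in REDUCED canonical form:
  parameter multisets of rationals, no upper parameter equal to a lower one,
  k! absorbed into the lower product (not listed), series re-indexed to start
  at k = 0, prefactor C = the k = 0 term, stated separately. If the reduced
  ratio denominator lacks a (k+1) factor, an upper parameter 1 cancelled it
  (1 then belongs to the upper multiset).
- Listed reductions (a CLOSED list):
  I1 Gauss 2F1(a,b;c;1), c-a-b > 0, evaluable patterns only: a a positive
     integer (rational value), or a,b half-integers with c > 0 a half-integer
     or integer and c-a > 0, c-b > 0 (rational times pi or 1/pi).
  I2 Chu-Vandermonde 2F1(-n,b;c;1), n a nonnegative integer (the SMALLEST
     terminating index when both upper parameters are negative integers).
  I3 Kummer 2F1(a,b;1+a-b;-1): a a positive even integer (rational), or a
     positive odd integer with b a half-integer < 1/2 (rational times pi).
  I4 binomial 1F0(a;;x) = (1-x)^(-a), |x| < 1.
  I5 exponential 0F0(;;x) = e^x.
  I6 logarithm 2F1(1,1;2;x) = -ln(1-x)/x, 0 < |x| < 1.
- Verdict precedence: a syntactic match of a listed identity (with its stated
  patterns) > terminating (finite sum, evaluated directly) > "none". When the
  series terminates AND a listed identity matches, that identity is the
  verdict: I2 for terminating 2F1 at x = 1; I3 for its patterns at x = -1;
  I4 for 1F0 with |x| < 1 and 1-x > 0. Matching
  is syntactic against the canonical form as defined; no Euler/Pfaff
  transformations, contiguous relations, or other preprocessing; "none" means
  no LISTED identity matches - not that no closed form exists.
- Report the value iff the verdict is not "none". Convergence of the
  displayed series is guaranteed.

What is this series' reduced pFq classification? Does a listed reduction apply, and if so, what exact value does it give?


Key observation: t_0 being 11/10, the (-1)^k factor (C = 11/10, x = -7/6) folds into the argument's sign.
Term ratio: r(k) = (-7/6) * (k-1/4) (k+3/4) / [(k-1/2) (k+1/2) (k+1)] - rational in k, leading ratio (-7/6); with t_0 = 11/10, classification follows.

Prefactor 11/10, argument -7/6: 2F2 with upper {-1/4, 3/4} over lower {-1/2, 1/2}. Verdict: no listed reduction: x = -7/6 and upper {-1/4, 3/4} fail every I1-I6 pattern.


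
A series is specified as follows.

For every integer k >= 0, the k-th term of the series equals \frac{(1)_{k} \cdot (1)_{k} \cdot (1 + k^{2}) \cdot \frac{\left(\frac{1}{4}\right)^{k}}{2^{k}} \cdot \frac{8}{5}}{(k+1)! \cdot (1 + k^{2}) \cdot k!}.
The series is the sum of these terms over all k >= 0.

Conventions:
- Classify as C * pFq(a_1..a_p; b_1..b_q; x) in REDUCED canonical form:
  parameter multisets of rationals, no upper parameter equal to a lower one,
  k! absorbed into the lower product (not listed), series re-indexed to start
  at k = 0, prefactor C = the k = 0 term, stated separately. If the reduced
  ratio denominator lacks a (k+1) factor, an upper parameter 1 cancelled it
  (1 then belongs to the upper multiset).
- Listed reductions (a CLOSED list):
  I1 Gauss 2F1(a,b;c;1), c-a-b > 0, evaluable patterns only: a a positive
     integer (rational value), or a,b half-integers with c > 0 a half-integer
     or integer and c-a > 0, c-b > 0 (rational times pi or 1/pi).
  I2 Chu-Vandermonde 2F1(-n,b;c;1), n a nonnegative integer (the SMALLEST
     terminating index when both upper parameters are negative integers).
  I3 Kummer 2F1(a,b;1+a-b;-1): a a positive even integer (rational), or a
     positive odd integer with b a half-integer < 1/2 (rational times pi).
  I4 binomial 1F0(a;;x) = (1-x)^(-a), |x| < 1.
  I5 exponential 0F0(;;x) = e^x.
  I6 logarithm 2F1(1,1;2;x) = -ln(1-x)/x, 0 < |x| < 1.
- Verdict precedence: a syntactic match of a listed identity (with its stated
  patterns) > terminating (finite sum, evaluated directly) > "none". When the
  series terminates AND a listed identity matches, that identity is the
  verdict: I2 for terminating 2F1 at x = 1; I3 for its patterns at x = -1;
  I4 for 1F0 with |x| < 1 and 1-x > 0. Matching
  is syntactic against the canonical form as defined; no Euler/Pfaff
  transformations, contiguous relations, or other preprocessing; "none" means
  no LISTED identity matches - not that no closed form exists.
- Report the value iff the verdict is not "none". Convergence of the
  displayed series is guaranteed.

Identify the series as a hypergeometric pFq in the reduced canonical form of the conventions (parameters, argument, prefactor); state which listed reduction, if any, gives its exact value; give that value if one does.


Classification (C = \frac{8}{5}): 2F1 with upper {1, 1}, lower {2}, argument x = \frac{1}{8}. Verdict: the logarithmic series (I6) matches (the logarithm: parameters (1,1;2), x = \frac{1}{8}). Value: \left(-\frac{64}{5}\right) \cdot \ln\left(\frac{7}{8}\right).

Key observation: from the first term \frac{8}{5}: the denominator's factorial ratio (C = 8/5, x = 1/8) is a lower Pochhammer.
Term ratio: r(k) = \frac{1}{8} * (k+1) (k+1) / [(k+2) (k+1)] - poly over poly, x = \frac{1}{8} from leading terms; C = \frac{8}{5} at k = 0.


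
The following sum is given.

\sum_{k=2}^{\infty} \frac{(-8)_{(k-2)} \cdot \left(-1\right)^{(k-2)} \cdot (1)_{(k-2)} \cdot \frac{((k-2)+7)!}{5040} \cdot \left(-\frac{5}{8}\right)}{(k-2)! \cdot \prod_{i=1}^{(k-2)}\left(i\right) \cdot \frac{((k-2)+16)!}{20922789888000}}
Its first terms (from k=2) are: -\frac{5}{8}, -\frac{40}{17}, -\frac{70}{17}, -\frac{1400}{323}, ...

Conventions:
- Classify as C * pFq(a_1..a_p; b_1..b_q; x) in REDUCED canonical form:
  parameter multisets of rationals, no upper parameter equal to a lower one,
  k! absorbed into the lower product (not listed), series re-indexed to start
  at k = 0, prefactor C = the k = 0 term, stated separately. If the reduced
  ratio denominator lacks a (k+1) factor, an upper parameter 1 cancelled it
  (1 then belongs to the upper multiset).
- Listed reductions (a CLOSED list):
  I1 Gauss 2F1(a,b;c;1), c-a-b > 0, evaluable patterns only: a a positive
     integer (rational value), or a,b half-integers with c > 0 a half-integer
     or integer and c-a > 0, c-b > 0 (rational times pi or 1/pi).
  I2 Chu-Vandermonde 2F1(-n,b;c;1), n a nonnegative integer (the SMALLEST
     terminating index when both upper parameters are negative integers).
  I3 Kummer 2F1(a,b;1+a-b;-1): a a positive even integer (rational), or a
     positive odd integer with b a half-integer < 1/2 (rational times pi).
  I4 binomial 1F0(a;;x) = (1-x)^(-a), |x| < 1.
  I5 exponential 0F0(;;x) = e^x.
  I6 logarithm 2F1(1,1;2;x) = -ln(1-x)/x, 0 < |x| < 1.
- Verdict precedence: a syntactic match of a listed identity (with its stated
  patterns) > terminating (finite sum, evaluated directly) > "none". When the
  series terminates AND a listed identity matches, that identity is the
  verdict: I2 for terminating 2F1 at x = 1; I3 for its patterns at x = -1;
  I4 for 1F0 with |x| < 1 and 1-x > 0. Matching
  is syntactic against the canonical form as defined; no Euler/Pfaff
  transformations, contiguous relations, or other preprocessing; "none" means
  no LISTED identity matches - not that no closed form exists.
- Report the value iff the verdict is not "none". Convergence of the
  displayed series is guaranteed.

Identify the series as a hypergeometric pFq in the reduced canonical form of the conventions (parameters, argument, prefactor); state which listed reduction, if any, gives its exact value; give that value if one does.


With C = -\frac{5}{8}: the canonical form is 2F1(-8, 8; 17; -1). Verdict: Kummer's theorem (I3) fires (x = -1; c = 17 equals 1+a-b for upper {-8, 8}: listed pattern). Hence: -\frac{65}{4}.

Key step: t_0 = -\frac{5}{8} here, and the factorial ratio (C = -5/8) (k+a-1)!/(a-1)! is a rising factorial (a)_k.
Ratio: r(k) = -1 * (k-8) (k+8) / [(k+17) (k+1)] - rational in k, leading ratio -1; with t_0 = -\frac{5}{8}, classification follows.


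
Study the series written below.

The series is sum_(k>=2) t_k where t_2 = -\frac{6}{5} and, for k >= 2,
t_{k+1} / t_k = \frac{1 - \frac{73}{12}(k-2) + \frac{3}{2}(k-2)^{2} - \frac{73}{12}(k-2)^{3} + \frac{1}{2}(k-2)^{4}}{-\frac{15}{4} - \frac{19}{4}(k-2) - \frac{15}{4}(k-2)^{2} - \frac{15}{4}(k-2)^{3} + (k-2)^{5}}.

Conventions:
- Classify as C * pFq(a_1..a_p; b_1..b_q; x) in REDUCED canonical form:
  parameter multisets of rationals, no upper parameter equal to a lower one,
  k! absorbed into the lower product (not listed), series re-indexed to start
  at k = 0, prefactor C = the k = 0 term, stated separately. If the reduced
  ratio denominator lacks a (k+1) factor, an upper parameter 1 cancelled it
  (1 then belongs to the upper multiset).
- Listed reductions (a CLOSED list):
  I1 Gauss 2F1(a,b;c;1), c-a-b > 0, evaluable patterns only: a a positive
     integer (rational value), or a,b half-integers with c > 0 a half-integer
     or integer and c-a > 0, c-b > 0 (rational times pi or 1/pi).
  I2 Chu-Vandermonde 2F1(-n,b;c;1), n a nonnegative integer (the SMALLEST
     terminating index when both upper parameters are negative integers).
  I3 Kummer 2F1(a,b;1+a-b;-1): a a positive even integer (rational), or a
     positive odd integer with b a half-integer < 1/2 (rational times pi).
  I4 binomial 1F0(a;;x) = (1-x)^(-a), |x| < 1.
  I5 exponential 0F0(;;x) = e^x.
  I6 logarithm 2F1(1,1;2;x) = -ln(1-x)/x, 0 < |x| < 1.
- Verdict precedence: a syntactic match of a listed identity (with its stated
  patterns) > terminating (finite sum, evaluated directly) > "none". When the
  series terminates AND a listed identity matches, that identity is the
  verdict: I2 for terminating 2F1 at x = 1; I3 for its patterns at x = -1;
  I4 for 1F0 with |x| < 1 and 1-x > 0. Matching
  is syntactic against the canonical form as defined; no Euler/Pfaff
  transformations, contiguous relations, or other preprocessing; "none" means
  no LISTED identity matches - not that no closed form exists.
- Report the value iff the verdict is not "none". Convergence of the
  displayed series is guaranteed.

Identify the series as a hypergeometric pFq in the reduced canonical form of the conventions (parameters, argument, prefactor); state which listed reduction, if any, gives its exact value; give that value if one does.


Canonical form: C = -\frac{6}{5} times 2F2 with upper {-12, -\frac{1}{6}}, lower {-\frac{5}{2}, \frac{3}{2}}, x = \frac{1}{2}. Verdict: terminating at k = 12: the factor (-12)_k kills every later term; summing the 13 survivors is exact. Hence: -\frac{59043894204725764736}{87434267857237153125}.

Key step: with t_0 = -\frac{6}{5}, the ratio is unreduced: k^2 + 1 divides both sides (prefactor -6/5).
Term ratio: r(k) = \frac{1}{2} * (k-12) (k-\frac{1}{6}) / [(k-\frac{5}{2}) (k+\frac{3}{2}) (k+1)] ; factor over Q: parameters, x = \frac{1}{2}, and C = -\frac{6}{5}.


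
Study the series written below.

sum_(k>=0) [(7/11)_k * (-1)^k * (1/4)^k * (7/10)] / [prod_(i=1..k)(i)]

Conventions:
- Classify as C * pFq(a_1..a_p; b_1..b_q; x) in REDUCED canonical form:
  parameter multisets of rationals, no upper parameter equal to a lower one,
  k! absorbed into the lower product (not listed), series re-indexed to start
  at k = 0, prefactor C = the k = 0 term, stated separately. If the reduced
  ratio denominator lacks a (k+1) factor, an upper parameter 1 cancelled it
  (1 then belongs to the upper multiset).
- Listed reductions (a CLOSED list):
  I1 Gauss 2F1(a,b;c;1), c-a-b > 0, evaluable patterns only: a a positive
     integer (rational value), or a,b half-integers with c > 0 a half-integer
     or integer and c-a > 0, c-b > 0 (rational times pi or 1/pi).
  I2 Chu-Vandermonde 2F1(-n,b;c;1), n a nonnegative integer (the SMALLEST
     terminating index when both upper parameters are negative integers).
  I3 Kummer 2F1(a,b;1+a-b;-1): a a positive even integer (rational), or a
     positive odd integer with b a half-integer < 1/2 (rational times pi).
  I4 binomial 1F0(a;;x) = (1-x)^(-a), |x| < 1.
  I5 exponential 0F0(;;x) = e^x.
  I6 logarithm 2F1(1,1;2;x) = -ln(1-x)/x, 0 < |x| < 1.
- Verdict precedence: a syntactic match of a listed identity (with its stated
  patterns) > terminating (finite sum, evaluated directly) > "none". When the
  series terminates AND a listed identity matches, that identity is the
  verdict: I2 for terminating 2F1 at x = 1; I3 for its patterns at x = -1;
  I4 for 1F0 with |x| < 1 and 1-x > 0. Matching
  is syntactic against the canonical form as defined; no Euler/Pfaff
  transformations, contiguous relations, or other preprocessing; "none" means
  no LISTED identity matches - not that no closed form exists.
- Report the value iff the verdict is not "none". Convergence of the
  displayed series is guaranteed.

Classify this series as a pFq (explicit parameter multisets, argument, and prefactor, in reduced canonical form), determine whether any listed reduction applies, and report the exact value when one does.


At argument -1/4: a 1F0 with upper {7/11}, lower {-}, scaled by C = 7/10. Verdict (x = -1/4): binomial (I4) applies (the 1F0 binomial series: exponent -7/11, x = -1/4). Value: (7/10) * (5/4)^(-7/11).

Key observation: from the first term 7/10: the product of the first k integers (C = 7/10) is k!.
Ratio: r(k) = (-1/4) * (k+7/11) / [(k+1)] - rational in k. x = (-1/4); t_0 = 7/10; negate the roots.


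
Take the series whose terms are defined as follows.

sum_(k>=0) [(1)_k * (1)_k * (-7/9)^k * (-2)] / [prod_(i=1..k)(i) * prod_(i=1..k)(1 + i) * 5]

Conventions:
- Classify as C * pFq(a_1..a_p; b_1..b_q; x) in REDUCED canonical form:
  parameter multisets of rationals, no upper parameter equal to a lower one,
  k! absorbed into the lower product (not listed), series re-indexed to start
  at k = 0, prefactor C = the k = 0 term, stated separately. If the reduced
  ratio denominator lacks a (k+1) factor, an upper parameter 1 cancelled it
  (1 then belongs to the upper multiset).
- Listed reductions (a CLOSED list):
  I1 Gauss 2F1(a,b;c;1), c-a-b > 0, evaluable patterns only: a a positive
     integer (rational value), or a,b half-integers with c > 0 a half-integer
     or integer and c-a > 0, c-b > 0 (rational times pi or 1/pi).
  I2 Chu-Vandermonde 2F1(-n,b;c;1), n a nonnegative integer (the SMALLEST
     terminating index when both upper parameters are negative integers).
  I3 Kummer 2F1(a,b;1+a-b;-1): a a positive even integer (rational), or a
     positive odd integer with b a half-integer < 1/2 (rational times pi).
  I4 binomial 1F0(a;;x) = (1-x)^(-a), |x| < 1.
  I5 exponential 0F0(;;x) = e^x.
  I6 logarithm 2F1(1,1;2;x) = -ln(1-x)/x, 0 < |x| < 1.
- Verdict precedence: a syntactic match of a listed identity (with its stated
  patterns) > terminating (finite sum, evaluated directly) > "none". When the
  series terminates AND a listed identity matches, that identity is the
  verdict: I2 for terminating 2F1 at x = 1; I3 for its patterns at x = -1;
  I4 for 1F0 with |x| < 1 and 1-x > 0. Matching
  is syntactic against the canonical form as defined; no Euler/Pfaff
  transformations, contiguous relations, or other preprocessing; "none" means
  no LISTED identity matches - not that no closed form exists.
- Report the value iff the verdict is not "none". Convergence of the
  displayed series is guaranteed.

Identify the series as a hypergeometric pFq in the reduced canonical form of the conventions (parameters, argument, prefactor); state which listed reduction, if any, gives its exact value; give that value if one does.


This is -2/5 * 2F1(1, 1; 2; -7/9) in reduced canonical form. Verdict at x = -7/9: the logarithmic series (I6) matches (the logarithm: parameters (1,1;2), x = -7/9). Its exact value is (-18/35) * ln(16/9).

First insight: with t_0 = -2/5, the lower running product (C = -2/5, x = -7/9) is a rising factorial.
Adjacent-term ratio: r(k) = (-7/9) * (k+1) (k+1) / [(k+2) (k+1)] - rational in k. x = (-7/9); t_0 = -2/5; negate the roots.


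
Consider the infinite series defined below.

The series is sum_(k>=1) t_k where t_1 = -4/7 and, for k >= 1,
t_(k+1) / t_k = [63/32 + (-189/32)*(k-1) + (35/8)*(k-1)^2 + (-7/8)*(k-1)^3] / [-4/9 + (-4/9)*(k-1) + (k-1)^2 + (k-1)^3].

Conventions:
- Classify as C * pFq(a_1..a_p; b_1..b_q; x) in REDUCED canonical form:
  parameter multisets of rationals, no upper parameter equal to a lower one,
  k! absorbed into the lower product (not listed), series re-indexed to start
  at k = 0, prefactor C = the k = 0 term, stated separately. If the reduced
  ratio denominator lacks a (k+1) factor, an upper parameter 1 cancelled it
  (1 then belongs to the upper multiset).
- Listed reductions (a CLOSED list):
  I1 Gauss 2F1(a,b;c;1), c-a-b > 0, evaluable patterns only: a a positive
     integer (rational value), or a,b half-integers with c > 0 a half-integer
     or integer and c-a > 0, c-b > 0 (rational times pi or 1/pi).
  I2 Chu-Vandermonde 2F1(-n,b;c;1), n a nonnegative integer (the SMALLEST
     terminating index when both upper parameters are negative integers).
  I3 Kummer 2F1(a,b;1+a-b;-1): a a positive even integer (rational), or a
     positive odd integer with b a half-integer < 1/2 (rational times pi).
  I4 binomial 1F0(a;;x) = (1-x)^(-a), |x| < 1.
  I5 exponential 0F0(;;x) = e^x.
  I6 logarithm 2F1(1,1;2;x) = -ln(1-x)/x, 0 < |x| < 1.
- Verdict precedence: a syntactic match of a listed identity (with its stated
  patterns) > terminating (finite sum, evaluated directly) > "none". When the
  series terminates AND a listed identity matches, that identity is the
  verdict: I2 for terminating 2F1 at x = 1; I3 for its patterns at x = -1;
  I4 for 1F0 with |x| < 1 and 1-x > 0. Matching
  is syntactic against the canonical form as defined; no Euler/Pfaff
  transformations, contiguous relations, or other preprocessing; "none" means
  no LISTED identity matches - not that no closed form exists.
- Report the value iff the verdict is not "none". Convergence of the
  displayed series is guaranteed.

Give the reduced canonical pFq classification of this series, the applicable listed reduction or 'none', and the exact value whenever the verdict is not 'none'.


x = -7/8 here; the reduced form reads 3F2, upper {-3, -3/2, -1/2}, lower {-2/3, 2/3}, C = -4/7. Verdict: terminating at k = 3: the factor (-3)_k kills every later term; summing the 4 survivors is exact. Hence: 33097033/36700160.

First insight: t_0 = -4/7 here, and factor the ratio over Q (C = -4/7): negated roots = parameters.
Adjacent-term ratio: r(k) = (-7/8) * (k-3) (k-3/2) (k-1/2) / [(k-2/3) (k+2/3) (k+1)] - poly over poly, x = (-7/8) from leading terms; C = -4/7 at k = 0.


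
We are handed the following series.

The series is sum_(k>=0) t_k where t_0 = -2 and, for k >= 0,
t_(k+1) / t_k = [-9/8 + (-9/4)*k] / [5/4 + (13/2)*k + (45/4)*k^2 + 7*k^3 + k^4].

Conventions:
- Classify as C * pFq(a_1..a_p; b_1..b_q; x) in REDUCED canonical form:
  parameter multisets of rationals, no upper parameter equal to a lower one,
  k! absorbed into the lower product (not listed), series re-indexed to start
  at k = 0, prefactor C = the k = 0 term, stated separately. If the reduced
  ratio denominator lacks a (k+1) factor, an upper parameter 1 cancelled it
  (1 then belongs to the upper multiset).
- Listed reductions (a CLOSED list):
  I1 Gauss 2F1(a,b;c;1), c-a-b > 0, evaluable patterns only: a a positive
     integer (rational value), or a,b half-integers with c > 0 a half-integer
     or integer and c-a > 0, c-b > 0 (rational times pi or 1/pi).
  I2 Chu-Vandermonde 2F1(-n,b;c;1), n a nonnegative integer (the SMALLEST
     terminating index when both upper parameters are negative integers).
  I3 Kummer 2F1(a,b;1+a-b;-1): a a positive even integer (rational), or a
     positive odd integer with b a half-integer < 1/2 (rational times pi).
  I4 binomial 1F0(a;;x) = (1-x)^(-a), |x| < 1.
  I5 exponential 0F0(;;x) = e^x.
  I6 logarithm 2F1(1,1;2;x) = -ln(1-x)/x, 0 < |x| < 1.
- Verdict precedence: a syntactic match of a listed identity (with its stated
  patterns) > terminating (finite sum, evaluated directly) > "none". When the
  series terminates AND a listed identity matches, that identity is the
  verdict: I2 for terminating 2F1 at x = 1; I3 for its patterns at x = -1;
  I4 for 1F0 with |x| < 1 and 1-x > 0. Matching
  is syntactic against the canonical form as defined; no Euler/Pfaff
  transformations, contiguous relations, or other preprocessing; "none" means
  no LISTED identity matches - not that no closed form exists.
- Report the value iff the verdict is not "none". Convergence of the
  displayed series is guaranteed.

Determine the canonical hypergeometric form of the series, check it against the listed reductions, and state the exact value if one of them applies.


This is -2 * 0F2(-; 1/2, 5; -9/4) in reduced canonical form. Verdict: none. A 0F2 with upper {-} fits none of I1-I6 at x = -9/4; the sum runs forever.

First insight: t_0 being -2, cancel k + 1/2 from the displayed ratio first; then prefactor -2.
Ratio: r(k) = (-9/4) * 1 / [(k+1/2) (k+5) (k+1)] - rational in k. x = (-9/4); t_0 = -2; negate the roots.


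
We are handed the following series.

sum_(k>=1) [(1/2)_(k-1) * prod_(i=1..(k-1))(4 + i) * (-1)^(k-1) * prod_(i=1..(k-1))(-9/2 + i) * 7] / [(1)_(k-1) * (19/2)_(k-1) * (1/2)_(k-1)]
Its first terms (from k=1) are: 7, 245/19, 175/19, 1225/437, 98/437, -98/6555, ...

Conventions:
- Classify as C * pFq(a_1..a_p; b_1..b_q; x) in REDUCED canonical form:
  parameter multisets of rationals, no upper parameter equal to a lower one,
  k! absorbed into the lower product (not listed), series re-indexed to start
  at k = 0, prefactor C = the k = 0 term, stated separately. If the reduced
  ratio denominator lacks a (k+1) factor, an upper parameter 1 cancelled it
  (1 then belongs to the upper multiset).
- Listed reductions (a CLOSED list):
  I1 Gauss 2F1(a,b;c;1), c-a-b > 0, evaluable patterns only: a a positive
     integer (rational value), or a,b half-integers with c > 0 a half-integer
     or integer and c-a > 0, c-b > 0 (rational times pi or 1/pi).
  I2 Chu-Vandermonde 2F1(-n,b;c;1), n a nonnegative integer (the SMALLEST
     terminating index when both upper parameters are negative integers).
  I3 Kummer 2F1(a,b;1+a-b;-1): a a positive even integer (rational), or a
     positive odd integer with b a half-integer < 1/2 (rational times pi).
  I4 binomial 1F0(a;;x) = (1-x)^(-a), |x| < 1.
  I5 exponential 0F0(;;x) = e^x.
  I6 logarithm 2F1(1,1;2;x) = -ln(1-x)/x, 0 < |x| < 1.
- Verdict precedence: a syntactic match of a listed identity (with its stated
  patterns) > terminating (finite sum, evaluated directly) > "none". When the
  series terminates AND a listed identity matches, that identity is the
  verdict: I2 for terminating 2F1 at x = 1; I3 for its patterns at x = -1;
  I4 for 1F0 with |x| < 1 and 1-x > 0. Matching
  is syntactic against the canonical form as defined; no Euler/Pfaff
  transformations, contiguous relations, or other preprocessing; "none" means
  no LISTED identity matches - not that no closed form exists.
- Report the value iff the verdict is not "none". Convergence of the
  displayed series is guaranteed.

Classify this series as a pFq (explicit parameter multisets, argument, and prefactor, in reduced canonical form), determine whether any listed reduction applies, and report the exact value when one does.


Key step: x = (-1) and the running product (C = 7) telescopes to a rising factorial.
Step ratio: r(k) = (-1) * (k-7/2) (k+5) / [(k+19/2) (k+1)] - rational in k. x = (-1); t_0 = 7; negate the roots.

With C = 7: the canonical form is 2F1(-7/2, 5; 19/2; -1). Verdict: Kummer's theorem (I3) applies (x = -1; c = 19/2 equals 1+a-b for upper {-7/2, 5}: listed pattern). Its exact value is (5360355/524288) * pi.


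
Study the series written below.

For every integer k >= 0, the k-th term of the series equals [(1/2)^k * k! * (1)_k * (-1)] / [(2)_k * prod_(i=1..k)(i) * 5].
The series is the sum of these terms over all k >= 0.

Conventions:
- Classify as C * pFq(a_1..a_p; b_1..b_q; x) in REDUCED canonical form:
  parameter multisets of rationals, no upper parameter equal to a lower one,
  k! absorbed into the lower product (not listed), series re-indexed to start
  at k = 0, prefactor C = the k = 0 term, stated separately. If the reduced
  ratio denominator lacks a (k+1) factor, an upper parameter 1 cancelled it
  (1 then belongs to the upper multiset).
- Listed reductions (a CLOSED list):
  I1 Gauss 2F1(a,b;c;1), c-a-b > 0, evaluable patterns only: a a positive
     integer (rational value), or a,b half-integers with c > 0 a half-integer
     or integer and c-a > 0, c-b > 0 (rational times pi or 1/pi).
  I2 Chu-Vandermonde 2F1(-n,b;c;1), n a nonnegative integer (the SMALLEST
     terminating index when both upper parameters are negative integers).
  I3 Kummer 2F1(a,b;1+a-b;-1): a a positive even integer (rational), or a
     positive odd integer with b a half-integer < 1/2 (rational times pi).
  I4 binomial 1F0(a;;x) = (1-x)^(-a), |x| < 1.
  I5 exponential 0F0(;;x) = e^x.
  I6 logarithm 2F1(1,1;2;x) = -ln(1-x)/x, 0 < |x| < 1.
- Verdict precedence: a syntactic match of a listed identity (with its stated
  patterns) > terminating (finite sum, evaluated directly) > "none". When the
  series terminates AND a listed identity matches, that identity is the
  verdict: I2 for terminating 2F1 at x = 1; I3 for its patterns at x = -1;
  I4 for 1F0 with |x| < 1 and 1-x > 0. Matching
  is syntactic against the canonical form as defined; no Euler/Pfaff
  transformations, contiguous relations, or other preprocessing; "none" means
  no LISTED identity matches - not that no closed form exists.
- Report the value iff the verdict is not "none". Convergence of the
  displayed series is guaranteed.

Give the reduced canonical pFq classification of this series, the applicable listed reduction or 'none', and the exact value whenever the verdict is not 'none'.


Reduced: x = 1/2, 2F1, upper = {1, 1}, lower = {2}, C = -1/5. Verdict: this is the I6 logarithm reduction (the logarithm: parameters (1,1;2), x = 1/2). Hence: (2/5) * ln(1/2).

Structural cue: t_0 being -1/5, the product of the first k integers (C = -1/5) is k!.
Step ratio: r(k) = (1/2) * (k+1) (k+1) / [(k+2) (k+1)] - rational in k. x = (1/2); t_0 = -1/5; negate the roots.
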